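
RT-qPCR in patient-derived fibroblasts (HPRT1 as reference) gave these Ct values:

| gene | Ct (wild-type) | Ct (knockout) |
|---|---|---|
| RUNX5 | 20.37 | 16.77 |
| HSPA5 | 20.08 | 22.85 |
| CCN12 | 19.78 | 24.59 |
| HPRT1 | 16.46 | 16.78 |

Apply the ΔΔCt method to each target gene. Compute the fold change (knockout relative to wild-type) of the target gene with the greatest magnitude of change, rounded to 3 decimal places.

0.045

RUNX5: ΔΔCt = (16.77−16.78) − (20.37−16.46) = -0.01 − 3.91 = -3.92; fold change = 2^3.92 = 15.137
HSPA5: ΔΔCt = (22.85−16.78) − (20.08−16.46) = 6.07 − 3.62 = 2.45; fold change = 2^-2.45 = 0.183
CCN12: ΔΔCt = (24.59−16.78) − (19.78−16.46) = 7.81 − 3.32 = 4.49; fold change = 2^-4.49 = 0.045
CCN12 has the largest |ΔΔCt| = 4.49.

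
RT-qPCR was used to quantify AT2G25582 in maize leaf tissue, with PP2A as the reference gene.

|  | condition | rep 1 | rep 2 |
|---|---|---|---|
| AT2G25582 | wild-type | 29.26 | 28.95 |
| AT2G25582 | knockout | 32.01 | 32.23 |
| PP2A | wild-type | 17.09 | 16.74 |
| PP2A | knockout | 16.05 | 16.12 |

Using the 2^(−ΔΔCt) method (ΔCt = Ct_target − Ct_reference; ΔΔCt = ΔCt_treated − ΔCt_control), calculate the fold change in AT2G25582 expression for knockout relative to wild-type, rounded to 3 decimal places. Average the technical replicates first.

Mean Ct: AT2G25582 wild-type 29.105; AT2G25582 knockout 32.120; PP2A wild-type 16.915; PP2A knockout 16.085
ΔCt(wild-type) = 29.105 − 16.915 = 12.190
ΔCt(knockout) = 32.120 − 16.085 = 16.035
ΔΔCt = 16.035 − 12.190 = 3.845
Fold change = 2^(−3.845) = 0.0696

0.070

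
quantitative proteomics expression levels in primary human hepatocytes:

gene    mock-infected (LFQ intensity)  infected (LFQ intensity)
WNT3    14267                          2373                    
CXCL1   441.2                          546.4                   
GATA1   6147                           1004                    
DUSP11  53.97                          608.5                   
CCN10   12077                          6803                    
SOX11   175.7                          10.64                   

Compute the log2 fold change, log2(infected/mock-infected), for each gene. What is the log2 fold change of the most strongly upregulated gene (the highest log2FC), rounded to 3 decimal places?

3.495

log2(2373/14267) = -2.588  (WNT3)
log2(546.4/441.2) = 0.309  (CXCL1)
log2(1004/6147) = -2.614  (GATA1)
log2(608.5/53.97) = 3.495  (DUSP11)
log2(6803/12077) = -0.828  (CCN10)
log2(10.64/175.7) = -4.046  (SOX11)
DUSP11 is most strongly upregulated.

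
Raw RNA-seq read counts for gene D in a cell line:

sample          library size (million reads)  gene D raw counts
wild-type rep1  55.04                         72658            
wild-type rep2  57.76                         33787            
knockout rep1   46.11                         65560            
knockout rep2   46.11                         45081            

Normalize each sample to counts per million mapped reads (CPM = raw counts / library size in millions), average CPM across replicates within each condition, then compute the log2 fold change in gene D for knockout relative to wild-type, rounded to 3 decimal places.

0.333

CPM(wild-type rep1) = 72658 / 55.04 = 1320.0945
CPM(wild-type rep2) = 33787 / 57.76 = 584.9550
CPM(knockout rep1) = 65560 / 46.11 = 1421.8174
CPM(knockout rep2) = 45081 / 46.11 = 977.6838
mean CPM(wild-type) = 952.5247; mean CPM(knockout) = 1199.7506
Fold change = 1199.7506 / 952.5247 = 1.25955
log2(1.25955) = 0.3329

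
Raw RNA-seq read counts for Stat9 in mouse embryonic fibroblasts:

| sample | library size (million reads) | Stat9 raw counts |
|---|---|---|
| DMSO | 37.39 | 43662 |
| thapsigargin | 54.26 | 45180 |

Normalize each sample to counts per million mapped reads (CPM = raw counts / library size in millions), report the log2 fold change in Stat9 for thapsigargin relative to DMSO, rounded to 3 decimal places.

-0.488

CPM(DMSO) = 43662 / 37.39 = 1167.7454
CPM(thapsigargin) = 45180 / 54.26 = 832.6576
Fold change = 832.6576 / 1167.7454 = 0.71305
log2(0.71305) = -0.4879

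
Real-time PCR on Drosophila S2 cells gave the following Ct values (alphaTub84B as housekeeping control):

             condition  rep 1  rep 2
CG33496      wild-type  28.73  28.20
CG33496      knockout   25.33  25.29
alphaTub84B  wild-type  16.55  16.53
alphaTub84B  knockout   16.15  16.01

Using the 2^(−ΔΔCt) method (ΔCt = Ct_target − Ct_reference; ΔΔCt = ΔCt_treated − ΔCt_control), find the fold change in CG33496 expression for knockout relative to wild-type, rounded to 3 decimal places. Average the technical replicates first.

Mean Ct: CG33496 wild-type 28.465; CG33496 knockout 25.310; alphaTub84B wild-type 16.540; alphaTub84B knockout 16.080
ΔCt(wild-type) = 28.465 − 16.540 = 11.925
ΔCt(knockout) = 25.310 − 16.080 = 9.230
ΔΔCt = 9.230 − 11.925 = -2.695
Fold change = 2^(−(-2.695)) = 2^2.695 = 6.4755

6.476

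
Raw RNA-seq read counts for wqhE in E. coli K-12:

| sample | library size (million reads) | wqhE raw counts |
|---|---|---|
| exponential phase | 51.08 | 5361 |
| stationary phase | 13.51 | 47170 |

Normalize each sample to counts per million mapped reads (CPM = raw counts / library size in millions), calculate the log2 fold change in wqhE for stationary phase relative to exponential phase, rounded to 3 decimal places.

CPM(exponential phase) = 5361 / 51.08 = 104.9530
CPM(stationary phase) = 47170 / 13.51 = 3491.4878
Fold change = 3491.4878 / 104.9530 = 33.26715
log2(33.26715) = 5.0560

5.056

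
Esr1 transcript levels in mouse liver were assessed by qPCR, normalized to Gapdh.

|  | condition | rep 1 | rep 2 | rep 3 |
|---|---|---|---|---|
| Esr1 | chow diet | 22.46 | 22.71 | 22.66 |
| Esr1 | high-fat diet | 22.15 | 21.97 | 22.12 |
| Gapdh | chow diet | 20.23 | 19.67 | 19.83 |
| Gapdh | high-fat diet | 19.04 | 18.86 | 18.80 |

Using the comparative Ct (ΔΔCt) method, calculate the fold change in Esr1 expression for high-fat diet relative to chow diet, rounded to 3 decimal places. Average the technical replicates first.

0.717

Mean Ct: Esr1 chow diet 22.610; Esr1 high-fat diet 22.080; Gapdh chow diet 19.910; Gapdh high-fat diet 18.900
ΔCt(chow diet) = 22.610 − 19.910 = 2.700
ΔCt(high-fat diet) = 22.080 − 18.900 = 3.180
ΔΔCt = 3.180 − 2.700 = 0.480
Fold change = 2^(−0.480) = 0.7170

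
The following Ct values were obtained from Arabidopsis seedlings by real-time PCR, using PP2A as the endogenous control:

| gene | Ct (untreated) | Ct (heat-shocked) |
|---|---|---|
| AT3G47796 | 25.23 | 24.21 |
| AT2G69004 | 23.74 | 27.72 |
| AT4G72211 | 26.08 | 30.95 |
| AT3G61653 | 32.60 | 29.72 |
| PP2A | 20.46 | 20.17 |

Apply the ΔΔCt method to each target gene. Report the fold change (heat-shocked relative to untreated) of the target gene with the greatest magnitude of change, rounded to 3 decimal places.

AT3G47796: ΔΔCt = (24.21−20.17) − (25.23−20.46) = 4.04 − 4.77 = -0.73; fold change = 2^0.73 = 1.659
AT2G69004: ΔΔCt = (27.72−20.17) − (23.74−20.46) = 7.55 − 3.28 = 4.27; fold change = 2^-4.27 = 0.052
AT4G72211: ΔΔCt = (30.95−20.17) − (26.08−20.46) = 10.78 − 5.62 = 5.16; fold change = 2^-5.16 = 0.028
AT3G61653: ΔΔCt = (29.72−20.17) − (32.60−20.46) = 9.55 − 12.14 = -2.59; fold change = 2^2.59 = 6.021
AT4G72211 has the largest |ΔΔCt| = 5.16.

0.028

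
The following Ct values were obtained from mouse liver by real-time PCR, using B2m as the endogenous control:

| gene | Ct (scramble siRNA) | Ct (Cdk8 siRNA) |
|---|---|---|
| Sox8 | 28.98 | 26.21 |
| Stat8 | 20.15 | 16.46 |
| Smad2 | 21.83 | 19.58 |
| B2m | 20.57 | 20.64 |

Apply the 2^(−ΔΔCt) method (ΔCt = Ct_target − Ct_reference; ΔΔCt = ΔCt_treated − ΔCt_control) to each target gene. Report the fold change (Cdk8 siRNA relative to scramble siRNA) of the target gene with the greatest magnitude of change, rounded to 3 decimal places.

Sox8: ΔΔCt = (26.21−20.64) − (28.98−20.57) = 5.57 − 8.41 = -2.84; fold change = 2^2.84 = 7.160
Stat8: ΔΔCt = (16.46−20.64) − (20.15−20.57) = -4.18 − (-0.42) = -3.76; fold change = 2^3.76 = 13.548
Smad2: ΔΔCt = (19.58−20.64) − (21.83−20.57) = -1.06 − 1.26 = -2.32; fold change = 2^2.32 = 4.993
Stat8 has the largest |ΔΔCt| = 3.76.

13.548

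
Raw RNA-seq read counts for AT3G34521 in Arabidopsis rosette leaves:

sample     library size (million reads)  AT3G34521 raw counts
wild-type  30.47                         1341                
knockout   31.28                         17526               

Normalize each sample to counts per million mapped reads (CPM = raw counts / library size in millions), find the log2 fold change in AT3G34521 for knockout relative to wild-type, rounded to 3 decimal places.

CPM(wild-type) = 1341 / 30.47 = 44.0105
CPM(knockout) = 17526 / 31.28 = 560.2941
Fold change = 560.2941 / 44.0105 = 12.73092
log2(12.73092) = 3.6703

3.670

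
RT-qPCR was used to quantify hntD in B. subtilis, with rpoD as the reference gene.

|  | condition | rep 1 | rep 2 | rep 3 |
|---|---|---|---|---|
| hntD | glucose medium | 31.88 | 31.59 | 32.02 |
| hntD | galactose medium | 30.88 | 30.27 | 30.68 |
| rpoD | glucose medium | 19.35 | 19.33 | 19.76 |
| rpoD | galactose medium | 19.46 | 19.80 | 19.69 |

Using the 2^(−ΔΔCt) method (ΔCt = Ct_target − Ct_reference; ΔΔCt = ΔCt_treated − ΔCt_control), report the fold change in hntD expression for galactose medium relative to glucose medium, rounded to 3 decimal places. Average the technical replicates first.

Mean Ct: hntD glucose medium 31.830; hntD galactose medium 30.610; rpoD glucose medium 19.480; rpoD galactose medium 19.650
ΔCt(glucose medium) = 31.830 − 19.480 = 12.350
ΔCt(galactose medium) = 30.610 − 19.650 = 10.960
ΔΔCt = 10.960 − 12.350 = -1.390
Fold change = 2^(−(-1.390)) = 2^1.390 = 2.6208

2.621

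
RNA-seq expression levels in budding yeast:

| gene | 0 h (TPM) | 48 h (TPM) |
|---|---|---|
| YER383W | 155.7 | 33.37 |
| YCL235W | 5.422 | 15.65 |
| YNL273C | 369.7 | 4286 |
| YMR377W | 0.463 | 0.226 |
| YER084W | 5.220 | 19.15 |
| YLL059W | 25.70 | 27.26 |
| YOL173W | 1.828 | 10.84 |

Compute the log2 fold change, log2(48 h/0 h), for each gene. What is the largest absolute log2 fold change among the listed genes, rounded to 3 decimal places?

log2(33.37/155.7) = -2.222  (YER383W)
log2(15.65/5.422) = 1.529  (YCL235W)
log2(4286/369.7) = 3.535  (YNL273C)
log2(0.226/0.463) = -1.035  (YMR377W)
log2(19.15/5.220) = 1.875  (YER084W)
log2(27.26/25.70) = 0.085  (YLL059W)
log2(10.84/1.828) = 2.568  (YOL173W)
The largest magnitude belongs to YNL273C.

3.535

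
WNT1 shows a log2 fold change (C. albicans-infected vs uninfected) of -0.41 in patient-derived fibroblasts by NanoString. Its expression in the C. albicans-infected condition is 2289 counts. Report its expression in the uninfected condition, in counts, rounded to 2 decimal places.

3041.36

Fold change = 2^(-0.41) = 0.7526
uninfected expression = 2289 / 0.7526 = 3041.36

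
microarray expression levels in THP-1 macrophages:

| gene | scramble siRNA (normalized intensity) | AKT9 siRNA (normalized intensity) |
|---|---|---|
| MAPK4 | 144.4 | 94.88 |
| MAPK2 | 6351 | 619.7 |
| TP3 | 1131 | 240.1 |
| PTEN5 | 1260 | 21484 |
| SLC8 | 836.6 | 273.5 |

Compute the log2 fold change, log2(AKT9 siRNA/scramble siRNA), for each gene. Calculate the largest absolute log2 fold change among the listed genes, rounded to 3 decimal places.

log2(94.88/144.4) = -0.606  (MAPK4)
log2(619.7/6351) = -3.357  (MAPK2)
log2(240.1/1131) = -2.236  (TP3)
log2(21484/1260) = 4.092  (PTEN5)
log2(273.5/836.6) = -1.613  (SLC8)
The largest magnitude belongs to PTEN5.

4.092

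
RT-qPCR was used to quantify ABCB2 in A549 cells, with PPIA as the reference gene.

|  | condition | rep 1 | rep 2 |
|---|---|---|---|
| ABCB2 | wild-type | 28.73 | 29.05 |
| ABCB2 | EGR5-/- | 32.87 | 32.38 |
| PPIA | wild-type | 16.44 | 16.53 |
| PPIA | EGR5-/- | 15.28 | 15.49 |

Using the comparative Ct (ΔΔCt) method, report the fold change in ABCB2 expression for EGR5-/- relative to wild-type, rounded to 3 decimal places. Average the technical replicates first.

Mean Ct: ABCB2 wild-type 28.890; ABCB2 EGR5-/- 32.625; PPIA wild-type 16.485; PPIA EGR5-/- 15.385
ΔCt(wild-type) = 28.890 − 16.485 = 12.405
ΔCt(EGR5-/-) = 32.625 − 15.385 = 17.240
ΔΔCt = 17.240 − 12.405 = 4.835
Fold change = 2^(−4.835) = 0.0350

0.035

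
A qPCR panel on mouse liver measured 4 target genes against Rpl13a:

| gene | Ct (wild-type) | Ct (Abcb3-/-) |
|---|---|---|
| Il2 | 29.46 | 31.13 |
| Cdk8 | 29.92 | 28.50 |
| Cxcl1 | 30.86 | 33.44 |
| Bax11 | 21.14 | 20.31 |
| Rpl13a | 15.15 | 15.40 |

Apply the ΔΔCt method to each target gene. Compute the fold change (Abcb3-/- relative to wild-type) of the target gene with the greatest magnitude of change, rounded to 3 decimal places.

Il2: ΔΔCt = (31.13−15.40) − (29.46−15.15) = 15.73 − 14.31 = 1.42; fold change = 2^-1.42 = 0.374
Cdk8: ΔΔCt = (28.50−15.40) − (29.92−15.15) = 13.10 − 14.77 = -1.67; fold change = 2^1.67 = 3.182
Cxcl1: ΔΔCt = (33.44−15.40) − (30.86−15.15) = 18.04 − 15.71 = 2.33; fold change = 2^-2.33 = 0.199
Bax11: ΔΔCt = (20.31−15.40) − (21.14−15.15) = 4.91 − 5.99 = -1.08; fold change = 2^1.08 = 2.114
Cxcl1 has the largest |ΔΔCt| = 2.33.

0.199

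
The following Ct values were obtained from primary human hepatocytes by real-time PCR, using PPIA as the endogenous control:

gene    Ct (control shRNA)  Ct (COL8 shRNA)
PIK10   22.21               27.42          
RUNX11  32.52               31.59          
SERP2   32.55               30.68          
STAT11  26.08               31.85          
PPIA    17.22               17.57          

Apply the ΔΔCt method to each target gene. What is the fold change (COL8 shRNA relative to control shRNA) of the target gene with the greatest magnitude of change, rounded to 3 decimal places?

0.023

PIK10: ΔΔCt = (27.42−17.57) − (22.21−17.22) = 9.85 − 4.99 = 4.86; fold change = 2^-4.86 = 0.034
RUNX11: ΔΔCt = (31.59−17.57) − (32.52−17.22) = 14.02 − 15.30 = -1.28; fold change = 2^1.28 = 2.428
SERP2: ΔΔCt = (30.68−17.57) − (32.55−17.22) = 13.11 − 15.33 = -2.22; fold change = 2^2.22 = 4.659
STAT11: ΔΔCt = (31.85−17.57) − (26.08−17.22) = 14.28 − 8.86 = 5.42; fold change = 2^-5.42 = 0.023
STAT11 has the largest |ΔΔCt| = 5.42.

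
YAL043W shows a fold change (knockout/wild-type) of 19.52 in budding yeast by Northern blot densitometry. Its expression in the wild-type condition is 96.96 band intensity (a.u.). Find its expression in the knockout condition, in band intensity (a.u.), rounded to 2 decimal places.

1892.66

knockout expression = 96.96 × 19.52 = 1892.66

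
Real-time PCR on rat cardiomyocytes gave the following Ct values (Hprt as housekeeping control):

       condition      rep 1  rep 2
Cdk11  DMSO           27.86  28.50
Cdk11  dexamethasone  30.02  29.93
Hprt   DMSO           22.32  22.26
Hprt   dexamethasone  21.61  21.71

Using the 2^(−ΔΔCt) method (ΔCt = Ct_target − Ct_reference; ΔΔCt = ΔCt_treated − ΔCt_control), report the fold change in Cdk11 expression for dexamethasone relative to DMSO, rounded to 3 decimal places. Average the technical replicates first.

Mean Ct: Cdk11 DMSO 28.180; Cdk11 dexamethasone 29.975; Hprt DMSO 22.290; Hprt dexamethasone 21.660
ΔCt(DMSO) = 28.180 − 22.290 = 5.890
ΔCt(dexamethasone) = 29.975 − 21.660 = 8.315
ΔΔCt = 8.315 − 5.890 = 2.425
Fold change = 2^(−2.425) = 0.1862

0.186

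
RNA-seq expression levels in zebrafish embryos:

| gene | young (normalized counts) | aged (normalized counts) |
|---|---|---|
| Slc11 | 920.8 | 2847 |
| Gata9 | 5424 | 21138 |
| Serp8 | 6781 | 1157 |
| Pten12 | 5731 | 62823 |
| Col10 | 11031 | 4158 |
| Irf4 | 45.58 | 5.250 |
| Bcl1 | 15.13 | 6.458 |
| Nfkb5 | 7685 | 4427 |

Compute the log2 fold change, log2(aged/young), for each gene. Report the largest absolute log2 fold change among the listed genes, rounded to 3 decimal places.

3.454

log2(2847/920.8) = 1.628  (Slc11)
log2(21138/5424) = 1.962  (Gata9)
log2(1157/6781) = -2.551  (Serp8)
log2(62823/5731) = 3.454  (Pten12)
log2(4158/11031) = -1.408  (Col10)
log2(5.250/45.58) = -3.118  (Irf4)
log2(6.458/15.13) = -1.228  (Bcl1)
log2(4427/7685) = -0.796  (Nfkb5)
The largest magnitude belongs to Pten12.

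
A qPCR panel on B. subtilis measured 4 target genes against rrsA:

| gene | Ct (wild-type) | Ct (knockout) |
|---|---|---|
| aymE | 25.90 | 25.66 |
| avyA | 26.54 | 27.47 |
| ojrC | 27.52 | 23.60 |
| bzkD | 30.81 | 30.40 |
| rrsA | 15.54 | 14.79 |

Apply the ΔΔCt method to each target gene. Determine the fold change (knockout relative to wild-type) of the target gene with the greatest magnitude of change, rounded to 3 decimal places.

aymE: ΔΔCt = (25.66−14.79) − (25.90−15.54) = 10.87 − 10.36 = 0.51; fold change = 2^-0.51 = 0.702
avyA: ΔΔCt = (27.47−14.79) − (26.54−15.54) = 12.68 − 11.00 = 1.68; fold change = 2^-1.68 = 0.312
ojrC: ΔΔCt = (23.60−14.79) − (27.52−15.54) = 8.81 − 11.98 = -3.17; fold change = 2^3.17 = 9.000
bzkD: ΔΔCt = (30.40−14.79) − (30.81−15.54) = 15.61 − 15.27 = 0.34; fold change = 2^-0.34 = 0.790
ojrC has the largest |ΔΔCt| = 3.17.

9.000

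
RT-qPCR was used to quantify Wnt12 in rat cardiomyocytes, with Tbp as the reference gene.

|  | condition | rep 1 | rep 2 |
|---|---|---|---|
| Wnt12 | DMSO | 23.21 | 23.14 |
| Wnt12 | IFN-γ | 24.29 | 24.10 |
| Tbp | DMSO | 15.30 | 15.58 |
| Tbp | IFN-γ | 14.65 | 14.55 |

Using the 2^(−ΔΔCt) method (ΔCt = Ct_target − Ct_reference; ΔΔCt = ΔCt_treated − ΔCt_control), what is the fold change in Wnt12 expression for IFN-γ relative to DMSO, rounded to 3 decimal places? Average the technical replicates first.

Mean Ct: Wnt12 DMSO 23.175; Wnt12 IFN-γ 24.195; Tbp DMSO 15.440; Tbp IFN-γ 14.600
ΔCt(DMSO) = 23.175 − 15.440 = 7.735
ΔCt(IFN-γ) = 24.195 − 14.600 = 9.595
ΔΔCt = 9.595 − 7.735 = 1.860
Fold change = 2^(−1.860) = 0.2755

0.275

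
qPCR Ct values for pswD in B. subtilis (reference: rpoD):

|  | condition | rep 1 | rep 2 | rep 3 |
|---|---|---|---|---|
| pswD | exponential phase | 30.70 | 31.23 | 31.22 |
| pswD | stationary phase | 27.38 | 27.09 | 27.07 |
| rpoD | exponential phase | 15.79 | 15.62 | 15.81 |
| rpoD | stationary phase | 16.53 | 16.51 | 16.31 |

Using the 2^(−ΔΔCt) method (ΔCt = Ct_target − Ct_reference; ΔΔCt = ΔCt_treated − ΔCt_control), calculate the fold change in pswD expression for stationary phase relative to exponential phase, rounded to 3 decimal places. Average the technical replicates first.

23.918

Mean Ct: pswD exponential phase 31.050; pswD stationary phase 27.180; rpoD exponential phase 15.740; rpoD stationary phase 16.450
ΔCt(exponential phase) = 31.050 − 15.740 = 15.310
ΔCt(stationary phase) = 27.180 − 16.450 = 10.730
ΔΔCt = 10.730 − 15.310 = -4.580
Fold change = 2^(−(-4.580)) = 2^4.580 = 23.9176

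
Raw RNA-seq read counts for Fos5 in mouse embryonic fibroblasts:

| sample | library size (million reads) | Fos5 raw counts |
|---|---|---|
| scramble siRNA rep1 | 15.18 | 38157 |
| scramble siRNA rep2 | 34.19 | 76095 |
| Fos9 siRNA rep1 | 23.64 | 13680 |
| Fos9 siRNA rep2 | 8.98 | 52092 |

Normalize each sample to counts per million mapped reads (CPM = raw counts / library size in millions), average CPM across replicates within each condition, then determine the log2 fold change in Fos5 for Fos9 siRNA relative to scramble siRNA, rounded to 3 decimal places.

CPM(scramble siRNA rep1) = 38157 / 15.18 = 2513.6364
CPM(scramble siRNA rep2) = 76095 / 34.19 = 2225.6508
CPM(Fos9 siRNA rep1) = 13680 / 23.64 = 578.6802
CPM(Fos9 siRNA rep2) = 52092 / 8.98 = 5800.8909
mean CPM(scramble siRNA) = 2369.6436; mean CPM(Fos9 siRNA) = 3189.7855
Fold change = 3189.7855 / 2369.6436 = 1.34610
log2(1.34610) = 0.4288

0.429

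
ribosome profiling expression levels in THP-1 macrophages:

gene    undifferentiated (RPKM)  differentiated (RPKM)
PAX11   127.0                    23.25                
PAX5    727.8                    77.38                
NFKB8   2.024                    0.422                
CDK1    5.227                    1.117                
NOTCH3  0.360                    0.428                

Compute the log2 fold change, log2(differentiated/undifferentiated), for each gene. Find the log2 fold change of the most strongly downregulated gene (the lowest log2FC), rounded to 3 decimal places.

-3.234

log2(23.25/127.0) = -2.450  (PAX11)
log2(77.38/727.8) = -3.234  (PAX5)
log2(0.422/2.024) = -2.262  (NFKB8)
log2(1.117/5.227) = -2.226  (CDK1)
log2(0.428/0.360) = 0.250  (NOTCH3)
PAX5 is most strongly downregulated.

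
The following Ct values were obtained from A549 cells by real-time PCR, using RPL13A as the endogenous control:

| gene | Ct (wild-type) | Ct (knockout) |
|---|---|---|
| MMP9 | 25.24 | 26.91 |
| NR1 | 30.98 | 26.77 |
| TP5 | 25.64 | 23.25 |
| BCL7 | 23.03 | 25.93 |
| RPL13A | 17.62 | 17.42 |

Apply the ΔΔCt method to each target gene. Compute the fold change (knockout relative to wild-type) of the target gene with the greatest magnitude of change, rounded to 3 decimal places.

MMP9: ΔΔCt = (26.91−17.42) − (25.24−17.62) = 9.49 − 7.62 = 1.87; fold change = 2^-1.87 = 0.274
NR1: ΔΔCt = (26.77−17.42) − (30.98−17.62) = 9.35 − 13.36 = -4.01; fold change = 2^4.01 = 16.111
TP5: ΔΔCt = (23.25−17.42) − (25.64−17.62) = 5.83 − 8.02 = -2.19; fold change = 2^2.19 = 4.563
BCL7: ΔΔCt = (25.93−17.42) − (23.03−17.62) = 8.51 − 5.41 = 3.10; fold change = 2^-3.10 = 0.117
NR1 has the largest |ΔΔCt| = 4.01.

16.111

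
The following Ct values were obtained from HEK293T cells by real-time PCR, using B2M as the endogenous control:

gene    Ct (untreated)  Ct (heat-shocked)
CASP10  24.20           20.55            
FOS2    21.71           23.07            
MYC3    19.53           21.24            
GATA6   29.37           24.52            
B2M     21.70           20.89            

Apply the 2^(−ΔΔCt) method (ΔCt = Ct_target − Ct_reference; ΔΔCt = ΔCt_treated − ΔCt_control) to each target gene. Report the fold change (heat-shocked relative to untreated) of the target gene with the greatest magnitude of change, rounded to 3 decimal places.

CASP10: ΔΔCt = (20.55−20.89) − (24.20−21.70) = -0.34 − 2.50 = -2.84; fold change = 2^2.84 = 7.160
FOS2: ΔΔCt = (23.07−20.89) − (21.71−21.70) = 2.18 − 0.01 = 2.17; fold change = 2^-2.17 = 0.222
MYC3: ΔΔCt = (21.24−20.89) − (19.53−21.70) = 0.35 − (-2.17) = 2.52; fold change = 2^-2.52 = 0.174
GATA6: ΔΔCt = (24.52−20.89) − (29.37−21.70) = 3.63 − 7.67 = -4.04; fold change = 2^4.04 = 16.450
GATA6 has the largest |ΔΔCt| = 4.04.

16.450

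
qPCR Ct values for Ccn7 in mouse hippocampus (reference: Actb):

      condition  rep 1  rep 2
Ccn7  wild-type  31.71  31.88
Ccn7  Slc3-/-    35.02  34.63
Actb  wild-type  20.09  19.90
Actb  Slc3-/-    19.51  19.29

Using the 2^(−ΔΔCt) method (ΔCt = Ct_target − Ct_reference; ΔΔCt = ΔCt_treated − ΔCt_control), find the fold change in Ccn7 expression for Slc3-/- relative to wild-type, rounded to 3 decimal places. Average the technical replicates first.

Mean Ct: Ccn7 wild-type 31.795; Ccn7 Slc3-/- 34.825; Actb wild-type 19.995; Actb Slc3-/- 19.400
ΔCt(wild-type) = 31.795 − 19.995 = 11.800
ΔCt(Slc3-/-) = 34.825 − 19.400 = 15.425
ΔΔCt = 15.425 − 11.800 = 3.625
Fold change = 2^(−3.625) = 0.0811

0.081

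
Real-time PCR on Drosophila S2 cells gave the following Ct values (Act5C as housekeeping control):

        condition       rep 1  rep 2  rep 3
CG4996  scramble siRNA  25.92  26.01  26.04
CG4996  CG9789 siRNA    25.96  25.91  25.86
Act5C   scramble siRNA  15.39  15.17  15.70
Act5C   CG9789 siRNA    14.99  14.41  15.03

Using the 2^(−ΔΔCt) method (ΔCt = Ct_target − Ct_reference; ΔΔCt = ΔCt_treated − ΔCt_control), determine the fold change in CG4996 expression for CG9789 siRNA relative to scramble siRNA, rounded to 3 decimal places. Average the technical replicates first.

0.693

Mean Ct: CG4996 scramble siRNA 25.990; CG4996 CG9789 siRNA 25.910; Act5C scramble siRNA 15.420; Act5C CG9789 siRNA 14.810
ΔCt(scramble siRNA) = 25.990 − 15.420 = 10.570
ΔCt(CG9789 siRNA) = 25.910 − 14.810 = 11.100
ΔΔCt = 11.100 − 10.570 = 0.530
Fold change = 2^(−0.530) = 0.6926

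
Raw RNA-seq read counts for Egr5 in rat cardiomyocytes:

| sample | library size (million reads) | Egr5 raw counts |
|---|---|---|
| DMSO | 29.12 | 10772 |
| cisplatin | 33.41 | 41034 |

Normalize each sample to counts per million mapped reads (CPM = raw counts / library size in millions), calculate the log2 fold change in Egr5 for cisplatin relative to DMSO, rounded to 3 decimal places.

1.731

CPM(DMSO) = 10772 / 29.12 = 369.9176
CPM(cisplatin) = 41034 / 33.41 = 1228.1952
Fold change = 1228.1952 / 369.9176 = 3.32019
log2(3.32019) = 1.7313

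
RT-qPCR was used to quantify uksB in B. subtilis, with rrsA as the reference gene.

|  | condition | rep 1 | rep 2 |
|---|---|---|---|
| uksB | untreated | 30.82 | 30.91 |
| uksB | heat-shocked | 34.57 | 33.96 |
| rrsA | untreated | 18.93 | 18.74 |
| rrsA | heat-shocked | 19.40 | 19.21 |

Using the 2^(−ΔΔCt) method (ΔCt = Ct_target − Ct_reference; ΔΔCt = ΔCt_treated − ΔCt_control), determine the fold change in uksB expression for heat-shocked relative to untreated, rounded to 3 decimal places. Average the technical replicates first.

Mean Ct: uksB untreated 30.865; uksB heat-shocked 34.265; rrsA untreated 18.835; rrsA heat-shocked 19.305
ΔCt(untreated) = 30.865 − 18.835 = 12.030
ΔCt(heat-shocked) = 34.265 − 19.305 = 14.960
ΔΔCt = 14.960 − 12.030 = 2.930
Fold change = 2^(−2.930) = 0.1312

0.131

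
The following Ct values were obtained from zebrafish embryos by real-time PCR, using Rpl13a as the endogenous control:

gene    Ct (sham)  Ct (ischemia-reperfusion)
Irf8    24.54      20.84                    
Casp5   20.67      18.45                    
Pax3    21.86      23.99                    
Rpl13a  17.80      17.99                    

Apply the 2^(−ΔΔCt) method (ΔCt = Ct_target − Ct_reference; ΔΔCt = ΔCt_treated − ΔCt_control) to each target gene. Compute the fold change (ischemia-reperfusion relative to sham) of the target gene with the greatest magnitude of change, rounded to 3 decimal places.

14.825

Irf8: ΔΔCt = (20.84−17.99) − (24.54−17.80) = 2.85 − 6.74 = -3.89; fold change = 2^3.89 = 14.825
Casp5: ΔΔCt = (18.45−17.99) − (20.67−17.80) = 0.46 − 2.87 = -2.41; fold change = 2^2.41 = 5.315
Pax3: ΔΔCt = (23.99−17.99) − (21.86−17.80) = 6.00 − 4.06 = 1.94; fold change = 2^-1.94 = 0.261
Irf8 has the largest |ΔΔCt| = 3.89.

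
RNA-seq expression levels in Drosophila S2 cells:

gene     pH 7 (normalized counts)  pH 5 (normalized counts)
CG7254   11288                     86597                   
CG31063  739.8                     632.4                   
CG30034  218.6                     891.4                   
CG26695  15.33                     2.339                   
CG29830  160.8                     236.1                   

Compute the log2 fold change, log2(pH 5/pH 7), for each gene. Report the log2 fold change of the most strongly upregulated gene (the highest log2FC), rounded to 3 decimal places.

log2(86597/11288) = 2.940  (CG7254)
log2(632.4/739.8) = -0.226  (CG31063)
log2(891.4/218.6) = 2.028  (CG30034)
log2(2.339/15.33) = -2.712  (CG26695)
log2(236.1/160.8) = 0.554  (CG29830)
CG7254 is most strongly upregulated.

2.940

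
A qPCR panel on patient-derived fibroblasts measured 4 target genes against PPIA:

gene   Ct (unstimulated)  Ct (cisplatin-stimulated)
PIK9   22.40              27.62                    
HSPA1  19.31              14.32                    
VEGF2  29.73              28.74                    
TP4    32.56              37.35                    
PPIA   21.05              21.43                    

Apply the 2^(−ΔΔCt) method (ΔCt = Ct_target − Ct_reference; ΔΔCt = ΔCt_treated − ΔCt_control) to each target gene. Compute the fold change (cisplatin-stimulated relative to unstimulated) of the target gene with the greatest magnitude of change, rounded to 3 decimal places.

PIK9: ΔΔCt = (27.62−21.43) − (22.40−21.05) = 6.19 − 1.35 = 4.84; fold change = 2^-4.84 = 0.035
HSPA1: ΔΔCt = (14.32−21.43) − (19.31−21.05) = -7.11 − (-1.74) = -5.37; fold change = 2^5.37 = 41.355
VEGF2: ΔΔCt = (28.74−21.43) − (29.73−21.05) = 7.31 − 8.68 = -1.37; fold change = 2^1.37 = 2.585
TP4: ΔΔCt = (37.35−21.43) − (32.56−21.05) = 15.92 − 11.51 = 4.41; fold change = 2^-4.41 = 0.047
HSPA1 has the largest |ΔΔCt| = 5.37.

41.355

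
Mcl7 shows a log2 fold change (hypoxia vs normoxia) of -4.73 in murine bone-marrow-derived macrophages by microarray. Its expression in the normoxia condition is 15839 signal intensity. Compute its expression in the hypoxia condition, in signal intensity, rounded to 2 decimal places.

596.84

Fold change = 2^(-4.73) = 0.0377
hypoxia expression = 15839 × 0.0377 = 596.84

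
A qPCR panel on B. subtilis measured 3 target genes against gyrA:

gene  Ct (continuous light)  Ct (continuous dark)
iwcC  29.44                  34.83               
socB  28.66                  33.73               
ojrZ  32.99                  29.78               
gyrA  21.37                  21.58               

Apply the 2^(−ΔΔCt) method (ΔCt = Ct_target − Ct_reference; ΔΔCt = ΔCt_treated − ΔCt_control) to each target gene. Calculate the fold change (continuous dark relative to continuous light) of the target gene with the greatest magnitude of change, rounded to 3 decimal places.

iwcC: ΔΔCt = (34.83−21.58) − (29.44−21.37) = 13.25 − 8.07 = 5.18; fold change = 2^-5.18 = 0.028
socB: ΔΔCt = (33.73−21.58) − (28.66−21.37) = 12.15 − 7.29 = 4.86; fold change = 2^-4.86 = 0.034
ojrZ: ΔΔCt = (29.78−21.58) − (32.99−21.37) = 8.20 − 11.62 = -3.42; fold change = 2^3.42 = 10.703
iwcC has the largest |ΔΔCt| = 5.18.

0.028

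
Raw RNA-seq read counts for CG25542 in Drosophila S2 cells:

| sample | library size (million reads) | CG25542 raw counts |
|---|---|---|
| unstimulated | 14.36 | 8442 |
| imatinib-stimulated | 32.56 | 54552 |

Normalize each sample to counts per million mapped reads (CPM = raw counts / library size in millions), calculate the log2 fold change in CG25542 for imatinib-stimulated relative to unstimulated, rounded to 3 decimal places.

CPM(unstimulated) = 8442 / 14.36 = 587.8830
CPM(imatinib-stimulated) = 54552 / 32.56 = 1675.4300
Fold change = 1675.4300 / 587.8830 = 2.84994
log2(2.84994) = 1.5109

1.511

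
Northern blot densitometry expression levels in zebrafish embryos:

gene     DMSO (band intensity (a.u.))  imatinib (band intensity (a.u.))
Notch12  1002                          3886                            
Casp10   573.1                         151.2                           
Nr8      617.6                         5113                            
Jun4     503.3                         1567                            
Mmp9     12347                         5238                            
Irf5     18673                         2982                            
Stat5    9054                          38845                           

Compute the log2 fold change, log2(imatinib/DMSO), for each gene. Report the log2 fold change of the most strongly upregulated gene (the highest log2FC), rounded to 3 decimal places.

3.049

log2(3886/1002) = 1.955  (Notch12)
log2(151.2/573.1) = -1.922  (Casp10)
log2(5113/617.6) = 3.049  (Nr8)
log2(1567/503.3) = 1.639  (Jun4)
log2(5238/12347) = -1.237  (Mmp9)
log2(2982/18673) = -2.647  (Irf5)
log2(38845/9054) = 2.101  (Stat5)
Nr8 is most strongly upregulated.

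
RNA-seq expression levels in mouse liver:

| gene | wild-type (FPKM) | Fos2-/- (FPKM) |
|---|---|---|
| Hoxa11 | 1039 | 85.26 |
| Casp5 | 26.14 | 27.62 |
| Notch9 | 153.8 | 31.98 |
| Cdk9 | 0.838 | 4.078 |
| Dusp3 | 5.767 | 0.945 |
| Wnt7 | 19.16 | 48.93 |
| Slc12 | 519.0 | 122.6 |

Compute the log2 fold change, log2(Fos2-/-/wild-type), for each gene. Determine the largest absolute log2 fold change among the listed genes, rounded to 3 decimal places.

log2(85.26/1039) = -3.607  (Hoxa11)
log2(27.62/26.14) = 0.079  (Casp5)
log2(31.98/153.8) = -2.266  (Notch9)
log2(4.078/0.838) = 2.283  (Cdk9)
log2(0.945/5.767) = -2.609  (Dusp3)
log2(48.93/19.16) = 1.353  (Wnt7)
log2(122.6/519.0) = -2.082  (Slc12)
The largest magnitude belongs to Hoxa11.

3.607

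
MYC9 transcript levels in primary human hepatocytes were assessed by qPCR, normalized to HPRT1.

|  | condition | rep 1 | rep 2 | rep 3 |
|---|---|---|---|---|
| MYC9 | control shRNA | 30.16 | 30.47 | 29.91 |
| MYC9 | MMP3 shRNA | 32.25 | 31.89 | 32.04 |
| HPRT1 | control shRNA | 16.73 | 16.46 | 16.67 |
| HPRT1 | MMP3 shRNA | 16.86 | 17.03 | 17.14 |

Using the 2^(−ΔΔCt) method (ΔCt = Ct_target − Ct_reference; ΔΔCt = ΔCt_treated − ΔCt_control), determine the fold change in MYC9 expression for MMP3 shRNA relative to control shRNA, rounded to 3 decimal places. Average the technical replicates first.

0.356

Mean Ct: MYC9 control shRNA 30.180; MYC9 MMP3 shRNA 32.060; HPRT1 control shRNA 16.620; HPRT1 MMP3 shRNA 17.010
ΔCt(control shRNA) = 30.180 − 16.620 = 13.560
ΔCt(MMP3 shRNA) = 32.060 − 17.010 = 15.050
ΔΔCt = 15.050 − 13.560 = 1.490
Fold change = 2^(−1.490) = 0.3560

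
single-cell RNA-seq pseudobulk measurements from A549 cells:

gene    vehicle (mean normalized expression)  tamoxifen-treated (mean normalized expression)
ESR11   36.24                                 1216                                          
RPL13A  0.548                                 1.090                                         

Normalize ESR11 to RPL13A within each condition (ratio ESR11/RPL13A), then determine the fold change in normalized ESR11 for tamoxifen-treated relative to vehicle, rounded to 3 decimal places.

16.869

ESR11/RPL13A (vehicle) = 36.24 / 0.548 = 66.131
ESR11/RPL13A (tamoxifen-treated) = 1216 / 1.090 = 1115.6
Fold change = 1115.6 / 66.131 = 16.8694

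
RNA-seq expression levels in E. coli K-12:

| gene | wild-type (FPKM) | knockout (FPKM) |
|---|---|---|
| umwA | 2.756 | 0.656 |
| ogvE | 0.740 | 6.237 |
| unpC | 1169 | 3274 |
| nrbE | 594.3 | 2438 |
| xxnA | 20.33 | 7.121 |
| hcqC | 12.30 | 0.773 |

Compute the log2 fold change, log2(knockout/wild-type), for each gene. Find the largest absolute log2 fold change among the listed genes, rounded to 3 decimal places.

log2(0.656/2.756) = -2.071  (umwA)
log2(6.237/0.740) = 3.075  (ogvE)
log2(3274/1169) = 1.486  (unpC)
log2(2438/594.3) = 2.036  (nrbE)
log2(7.121/20.33) = -1.513  (xxnA)
log2(0.773/12.30) = -3.992  (hcqC)
The largest magnitude belongs to hcqC.

3.992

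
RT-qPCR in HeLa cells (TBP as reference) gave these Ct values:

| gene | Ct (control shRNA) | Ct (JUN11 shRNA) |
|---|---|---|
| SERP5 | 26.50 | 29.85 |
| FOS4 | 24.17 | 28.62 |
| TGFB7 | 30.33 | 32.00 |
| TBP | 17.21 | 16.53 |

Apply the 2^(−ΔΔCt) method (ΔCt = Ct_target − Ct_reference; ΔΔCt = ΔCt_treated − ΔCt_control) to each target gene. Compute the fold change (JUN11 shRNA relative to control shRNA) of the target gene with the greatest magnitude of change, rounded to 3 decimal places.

0.029

SERP5: ΔΔCt = (29.85−16.53) − (26.50−17.21) = 13.32 − 9.29 = 4.03; fold change = 2^-4.03 = 0.061
FOS4: ΔΔCt = (28.62−16.53) − (24.17−17.21) = 12.09 − 6.96 = 5.13; fold change = 2^-5.13 = 0.029
TGFB7: ΔΔCt = (32.00−16.53) − (30.33−17.21) = 15.47 − 13.12 = 2.35; fold change = 2^-2.35 = 0.196
FOS4 has the largest |ΔΔCt| = 5.13.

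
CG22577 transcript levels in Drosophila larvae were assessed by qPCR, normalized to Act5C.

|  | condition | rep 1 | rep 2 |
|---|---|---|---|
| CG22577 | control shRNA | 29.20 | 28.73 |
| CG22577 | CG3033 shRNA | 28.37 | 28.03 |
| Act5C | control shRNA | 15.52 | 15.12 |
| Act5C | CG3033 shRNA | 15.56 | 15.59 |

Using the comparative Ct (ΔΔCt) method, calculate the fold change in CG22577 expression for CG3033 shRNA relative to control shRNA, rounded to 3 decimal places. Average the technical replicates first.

2.028

Mean Ct: CG22577 control shRNA 28.965; CG22577 CG3033 shRNA 28.200; Act5C control shRNA 15.320; Act5C CG3033 shRNA 15.575
ΔCt(control shRNA) = 28.965 − 15.320 = 13.645
ΔCt(CG3033 shRNA) = 28.200 − 15.575 = 12.625
ΔΔCt = 12.625 − 13.645 = -1.020
Fold change = 2^(−(-1.020)) = 2^1.020 = 2.0279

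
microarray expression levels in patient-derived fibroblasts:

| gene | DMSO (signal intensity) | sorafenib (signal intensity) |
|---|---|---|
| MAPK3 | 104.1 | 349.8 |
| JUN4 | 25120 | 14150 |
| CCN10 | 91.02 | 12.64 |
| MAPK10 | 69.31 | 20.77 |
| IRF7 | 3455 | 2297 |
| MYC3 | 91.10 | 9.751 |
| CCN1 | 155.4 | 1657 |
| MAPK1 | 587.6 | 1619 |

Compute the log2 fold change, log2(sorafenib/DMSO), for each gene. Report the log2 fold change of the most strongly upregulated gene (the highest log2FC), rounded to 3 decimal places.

3.415

log2(349.8/104.1) = 1.749  (MAPK3)
log2(14150/25120) = -0.828  (JUN4)
log2(12.64/91.02) = -2.848  (CCN10)
log2(20.77/69.31) = -1.739  (MAPK10)
log2(2297/3455) = -0.589  (IRF7)
log2(9.751/91.10) = -3.224  (MYC3)
log2(1657/155.4) = 3.415  (CCN1)
log2(1619/587.6) = 1.462  (MAPK1)
CCN1 is most strongly upregulated.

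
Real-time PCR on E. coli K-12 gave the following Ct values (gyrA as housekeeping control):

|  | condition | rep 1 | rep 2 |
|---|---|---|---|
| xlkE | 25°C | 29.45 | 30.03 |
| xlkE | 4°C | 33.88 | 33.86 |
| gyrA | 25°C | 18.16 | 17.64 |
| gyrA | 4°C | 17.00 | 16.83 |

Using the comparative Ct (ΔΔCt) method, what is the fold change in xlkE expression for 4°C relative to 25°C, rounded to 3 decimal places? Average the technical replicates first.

Mean Ct: xlkE 25°C 29.740; xlkE 4°C 33.870; gyrA 25°C 17.900; gyrA 4°C 16.915
ΔCt(25°C) = 29.740 − 17.900 = 11.840
ΔCt(4°C) = 33.870 − 16.915 = 16.955
ΔΔCt = 16.955 − 11.840 = 5.115
Fold change = 2^(−5.115) = 0.0289

0.029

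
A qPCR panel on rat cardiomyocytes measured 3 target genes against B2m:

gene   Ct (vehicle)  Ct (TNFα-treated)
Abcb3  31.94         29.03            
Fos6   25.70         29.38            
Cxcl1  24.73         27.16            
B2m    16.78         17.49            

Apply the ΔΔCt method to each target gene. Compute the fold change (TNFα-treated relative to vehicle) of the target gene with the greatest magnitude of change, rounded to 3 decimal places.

12.295

Abcb3: ΔΔCt = (29.03−17.49) − (31.94−16.78) = 11.54 − 15.16 = -3.62; fold change = 2^3.62 = 12.295
Fos6: ΔΔCt = (29.38−17.49) − (25.70−16.78) = 11.89 − 8.92 = 2.97; fold change = 2^-2.97 = 0.128
Cxcl1: ΔΔCt = (27.16−17.49) − (24.73−16.78) = 9.67 − 7.95 = 1.72; fold change = 2^-1.72 = 0.304
Abcb3 has the largest |ΔΔCt| = 3.62.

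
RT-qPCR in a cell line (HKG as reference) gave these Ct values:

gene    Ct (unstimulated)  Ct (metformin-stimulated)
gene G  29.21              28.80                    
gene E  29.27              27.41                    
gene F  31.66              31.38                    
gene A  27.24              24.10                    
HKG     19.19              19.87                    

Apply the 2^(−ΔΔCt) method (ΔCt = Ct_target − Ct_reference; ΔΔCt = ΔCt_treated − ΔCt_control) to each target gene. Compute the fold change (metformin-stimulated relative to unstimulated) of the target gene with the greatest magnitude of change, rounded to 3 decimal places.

gene G: ΔΔCt = (28.80−19.87) − (29.21−19.19) = 8.93 − 10.02 = -1.09; fold change = 2^1.09 = 2.129
gene E: ΔΔCt = (27.41−19.87) − (29.27−19.19) = 7.54 − 10.08 = -2.54; fold change = 2^2.54 = 5.816
gene F: ΔΔCt = (31.38−19.87) − (31.66−19.19) = 11.51 − 12.47 = -0.96; fold change = 2^0.96 = 1.945
gene A: ΔΔCt = (24.10−19.87) − (27.24−19.19) = 4.23 − 8.05 = -3.82; fold change = 2^3.82 = 14.123
gene A has the largest |ΔΔCt| = 3.82.

14.123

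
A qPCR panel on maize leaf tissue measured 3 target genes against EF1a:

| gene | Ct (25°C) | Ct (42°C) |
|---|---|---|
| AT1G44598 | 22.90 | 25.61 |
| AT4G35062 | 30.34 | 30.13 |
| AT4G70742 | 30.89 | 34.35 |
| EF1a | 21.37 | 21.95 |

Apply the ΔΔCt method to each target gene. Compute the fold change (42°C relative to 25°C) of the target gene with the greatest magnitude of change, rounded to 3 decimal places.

AT1G44598: ΔΔCt = (25.61−21.95) − (22.90−21.37) = 3.66 − 1.53 = 2.13; fold change = 2^-2.13 = 0.228
AT4G35062: ΔΔCt = (30.13−21.95) − (30.34−21.37) = 8.18 − 8.97 = -0.79; fold change = 2^0.79 = 1.729
AT4G70742: ΔΔCt = (34.35−21.95) − (30.89−21.37) = 12.40 − 9.52 = 2.88; fold change = 2^-2.88 = 0.136
AT4G70742 has the largest |ΔΔCt| = 2.88.

0.136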